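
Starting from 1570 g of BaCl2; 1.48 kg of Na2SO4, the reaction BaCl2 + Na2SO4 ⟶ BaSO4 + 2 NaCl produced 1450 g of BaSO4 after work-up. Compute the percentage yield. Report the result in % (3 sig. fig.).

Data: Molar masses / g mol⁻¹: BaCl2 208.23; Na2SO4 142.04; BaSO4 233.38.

n(BaCl2) = 1570 / 208.23 = 7.540 mol
n(Na2SO4) = 1.480×1000 / 142.04 = 10.42 mol
n/ν → BaCl2: 7.540, Na2SO4: 10.42; BaCl2 is limiting.
theoretical n(BaSO4) = (1/1) × 7.540 = 7.540 mol → 1760 g
% yield = 1450 / 1760 × 100 = 82.39 %

82.4 %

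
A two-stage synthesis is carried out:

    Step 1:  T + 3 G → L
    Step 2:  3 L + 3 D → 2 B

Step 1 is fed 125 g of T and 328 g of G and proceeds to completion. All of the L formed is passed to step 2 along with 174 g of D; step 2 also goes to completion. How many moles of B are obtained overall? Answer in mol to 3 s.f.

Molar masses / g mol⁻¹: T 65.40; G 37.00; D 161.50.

0.718 mol

Step 1:
n(T) = 125.0 / 65.40 = 1.911 mol
n(G) = 328.0 / 37.00 = 8.865 mol
n/ν for T = 1.911/1 = 1.911
n/ν for G = 8.865/3 = 2.955
Smallest n/ν is T → limiting reagent.
n(L) produced = (1/1) × 1.911 = 1.911 mol
Step 2:
n(L) available = 1.911 mol
n(D) = 174.0 / 161.50 = 1.077 mol
n/ν for L = 1.911/3 = 0.6370
n/ν for D = 1.077/3 = 0.3590
Smallest n/ν is D → limiting reagent.
n(B) = (2/3) × 1.077 = 0.7180 mol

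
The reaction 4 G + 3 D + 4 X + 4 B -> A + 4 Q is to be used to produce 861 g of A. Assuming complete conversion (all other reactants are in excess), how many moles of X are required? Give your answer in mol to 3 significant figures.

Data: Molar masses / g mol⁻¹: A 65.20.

52.8 mol

n(A) = 861 / 65.20 = 13.21 mol
n(X) = (4/1) × 13.21 = 52.84 mol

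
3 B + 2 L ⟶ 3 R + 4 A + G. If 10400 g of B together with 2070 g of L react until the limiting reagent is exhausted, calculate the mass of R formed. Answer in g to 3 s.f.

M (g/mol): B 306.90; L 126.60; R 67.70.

1660 g

n(B) = 10400 / 306.90 = 33.89 mol
n(L) = 2070 / 126.60 = 16.35 mol
n/ν for B = 33.89/3 = 11.30
n/ν for L = 16.35/2 = 8.175
Smallest n/ν is L → limiting reagent.
n(R) = (3/2) × 16.35 = 24.53 mol
mass = 24.53 × 67.70 = 1661 g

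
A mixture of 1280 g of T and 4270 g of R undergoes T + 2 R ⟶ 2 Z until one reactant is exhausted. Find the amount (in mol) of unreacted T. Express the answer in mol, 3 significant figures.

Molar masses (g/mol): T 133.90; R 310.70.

2.69 mol

n(T) = 1280 / 133.90 = 9.559 mol
n(R) = 4270 / 310.70 = 13.74 mol
n/ν for T = 9.559/1 = 9.559
n/ν for R = 13.74/2 = 6.870
Smallest n/ν is R → limiting reagent.
T consumed = (1/2) × 13.74 = 6.870 mol
T remaining = 9.559 − 6.870 = 2.689 mol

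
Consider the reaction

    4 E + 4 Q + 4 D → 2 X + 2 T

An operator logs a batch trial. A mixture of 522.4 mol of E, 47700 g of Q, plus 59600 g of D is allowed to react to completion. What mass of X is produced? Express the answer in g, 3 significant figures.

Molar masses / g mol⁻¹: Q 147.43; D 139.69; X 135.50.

n(E) = 522.4 mol
n(Q) = 47700 / 147.43 = 323.5 mol
n(D) = 59600 / 139.69 = 426.7 mol
n/ν → E: 130.6, Q: 80.88, D: 106.7; Q is limiting.
n(X) = (2/4) × 323.5 = 161.8 mol
mass = 161.8 × 135.50 = 21920 g

21900 g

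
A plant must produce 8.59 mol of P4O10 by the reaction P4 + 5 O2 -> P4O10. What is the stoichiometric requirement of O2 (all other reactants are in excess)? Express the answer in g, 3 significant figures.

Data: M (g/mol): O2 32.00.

1370 g

n(P4O10) = 8.590 mol
n(O2) = (5/1) × 8.590 = 42.95 mol
mass = 42.95 × 32.00 = 1374 g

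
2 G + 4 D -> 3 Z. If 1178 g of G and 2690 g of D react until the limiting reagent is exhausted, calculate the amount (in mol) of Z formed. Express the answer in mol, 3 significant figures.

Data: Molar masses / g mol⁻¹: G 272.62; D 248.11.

6.48 mol

n(G) = 1178 / 272.62 = 4.321 mol
n(D) = 2690 / 248.11 = 10.84 mol
n/ν for G = 4.321/2 = 2.161
n/ν for D = 10.84/4 = 2.710
Smallest n/ν is G → limiting reagent.
n(Z) = (3/2) × 4.321 = 6.482 mol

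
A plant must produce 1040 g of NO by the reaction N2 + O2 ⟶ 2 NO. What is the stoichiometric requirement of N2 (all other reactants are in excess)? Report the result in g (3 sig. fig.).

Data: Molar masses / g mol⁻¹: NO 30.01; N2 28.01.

n(NO) = 1040 / 30.01 = 34.66 mol
n(N2) = (1/2) × 34.66 = 17.33 mol
mass = 17.33 × 28.01 = 485.4 g

485 g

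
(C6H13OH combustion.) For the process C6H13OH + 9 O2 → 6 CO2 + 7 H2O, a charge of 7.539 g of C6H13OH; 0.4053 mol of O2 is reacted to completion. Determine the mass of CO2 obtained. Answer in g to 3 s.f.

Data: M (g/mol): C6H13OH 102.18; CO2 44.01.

n(C6H13OH) = 7.539 / 102.18 = 0.07378 mol
n(O2) = 0.4053 mol
n/ν for C6H13OH = 0.07378/1 = 0.07378
n/ν for O2 = 0.4053/9 = 0.04503
Smallest n/ν is O2 → limiting reagent.
n(CO2) = (6/9) × 0.4053 = 0.2702 mol
mass = 0.2702 × 44.01 = 11.89 g

11.9 g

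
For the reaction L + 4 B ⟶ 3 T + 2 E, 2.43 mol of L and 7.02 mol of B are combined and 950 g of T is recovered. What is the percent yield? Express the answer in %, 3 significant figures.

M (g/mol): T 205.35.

n(L) = 2.430 mol
n(B) = 7.020 mol
n/ν for L = 2.430/1 = 2.430
n/ν for B = 7.020/4 = 1.755
Smallest n/ν is B → limiting reagent.
theoretical n(T) = (3/4) × 7.020 = 5.265 mol → 1081 g
% yield = 950 / 1081 × 100 = 87.88 %

87.9 %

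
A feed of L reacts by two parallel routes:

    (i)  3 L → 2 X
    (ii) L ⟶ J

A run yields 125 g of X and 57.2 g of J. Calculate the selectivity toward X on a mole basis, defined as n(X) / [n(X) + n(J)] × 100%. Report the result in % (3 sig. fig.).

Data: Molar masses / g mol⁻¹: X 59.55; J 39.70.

59.3 %

n(X) = 125 / 59.55 = 2.099 mol
n(J) = 57.2 / 39.70 = 1.441 mol
selectivity = 2.099/(2.099+1.441) × 100 = 59.29 %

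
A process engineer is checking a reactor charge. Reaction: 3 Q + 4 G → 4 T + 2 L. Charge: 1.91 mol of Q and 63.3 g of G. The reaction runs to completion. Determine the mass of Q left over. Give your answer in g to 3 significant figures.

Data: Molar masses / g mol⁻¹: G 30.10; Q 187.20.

n(Q) = 1.910 mol
n(G) = 63.30 / 30.10 = 2.103 mol
n/ν for Q = 1.910/3 = 0.6367
n/ν for G = 2.103/4 = 0.5258
Smallest n/ν is G → limiting reagent.
Q consumed = (3/4) × 2.103 = 1.577 mol
Q remaining = 1.910 − 1.577 = 0.3330 mol
mass = 0.3330 × 187.20 = 62.34 g

62.3 g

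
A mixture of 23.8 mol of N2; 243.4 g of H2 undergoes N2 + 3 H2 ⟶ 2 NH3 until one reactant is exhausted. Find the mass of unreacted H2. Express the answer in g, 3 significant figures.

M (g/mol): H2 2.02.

n(N2) = 23.80 mol
n(H2) = 243.4 / 2.02 = 120.5 mol
n/ν for N2 = 23.80/1 = 23.80
n/ν for H2 = 120.5/3 = 40.17
Smallest n/ν is N2 → limiting reagent.
H2 consumed = (3/1) × 23.80 = 71.40 mol
H2 remaining = 120.5 − 71.40 = 49.10 mol
mass = 49.10 × 2.02 = 99.18 g

99.2 g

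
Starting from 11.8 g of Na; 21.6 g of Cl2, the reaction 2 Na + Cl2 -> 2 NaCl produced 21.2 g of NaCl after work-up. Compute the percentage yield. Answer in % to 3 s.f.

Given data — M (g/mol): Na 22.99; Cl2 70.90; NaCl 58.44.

n(Na) = 11.80 / 22.99 = 0.5133 mol
n(Cl2) = 21.60 / 70.90 = 0.3047 mol
n/ν for Na = 0.5133/2 = 0.2567
n/ν for Cl2 = 0.3047/1 = 0.3047
Smallest n/ν is Na → limiting reagent.
theoretical n(NaCl) = (2/2) × 0.5133 = 0.5133 mol → 30.00 g
% yield = 21.2 / 30.00 × 100 = 70.67 %

70.7 %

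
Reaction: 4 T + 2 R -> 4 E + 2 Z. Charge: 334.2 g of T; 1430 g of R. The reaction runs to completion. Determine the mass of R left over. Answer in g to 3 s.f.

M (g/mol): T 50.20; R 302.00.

425 g

n(T) = 334.2 / 50.20 = 6.657 mol
n(R) = 1430 / 302.00 = 4.735 mol
n/ν → T: 1.664, R: 2.368; T is limiting.
R consumed = (2/4) × 6.657 = 3.329 mol
R remaining = 4.735 − 3.329 = 1.406 mol
mass = 1.406 × 302.00 = 424.6 g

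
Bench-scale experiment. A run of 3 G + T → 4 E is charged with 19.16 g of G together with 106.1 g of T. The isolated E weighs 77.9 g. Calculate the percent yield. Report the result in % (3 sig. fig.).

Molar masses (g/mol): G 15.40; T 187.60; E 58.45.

n(G) = 19.16 / 15.40 = 1.244 mol
n(T) = 106.1 / 187.60 = 0.5656 mol
n/ν for G = 1.244/3 = 0.4147
n/ν for T = 0.5656/1 = 0.5656
Smallest n/ν is G → limiting reagent.
theoretical n(E) = (4/3) × 1.244 = 1.659 mol → 96.97 g
% yield = 77.9 / 96.97 × 100 = 80.33 %

80.3 %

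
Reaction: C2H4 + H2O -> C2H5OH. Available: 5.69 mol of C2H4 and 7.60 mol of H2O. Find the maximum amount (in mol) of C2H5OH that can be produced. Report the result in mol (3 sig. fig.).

5.69 mol

n(C2H4) = 5.690 mol
n(H2O) = 7.600 mol
n/ν for C2H4 = 5.690/1 = 5.690
n/ν for H2O = 7.600/1 = 7.600
Smallest n/ν is C2H4 → limiting reagent.
n(C2H5OH) = (1/1) × 5.690 = 5.690 mol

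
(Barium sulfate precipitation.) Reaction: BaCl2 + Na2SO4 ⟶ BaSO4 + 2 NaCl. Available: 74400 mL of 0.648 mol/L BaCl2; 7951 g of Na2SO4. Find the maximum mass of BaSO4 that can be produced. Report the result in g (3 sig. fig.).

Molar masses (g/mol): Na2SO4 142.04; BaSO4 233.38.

11300 g

n(BaCl2) = 0.648 × 74400/1000 = 48.21 mol
n(Na2SO4) = 7951 / 142.04 = 55.98 mol
n/ν for BaCl2 = 48.21/1 = 48.21
n/ν for Na2SO4 = 55.98/1 = 55.98
Smallest n/ν is BaCl2 → limiting reagent.
n(BaSO4) = (1/1) × 48.21 = 48.21 mol
mass = 48.21 × 233.38 = 11250 g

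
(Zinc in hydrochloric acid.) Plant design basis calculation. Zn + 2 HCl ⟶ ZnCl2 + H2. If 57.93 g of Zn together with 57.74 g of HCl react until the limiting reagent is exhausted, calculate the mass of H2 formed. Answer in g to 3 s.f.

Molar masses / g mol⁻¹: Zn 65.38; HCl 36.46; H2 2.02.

n(Zn) = 57.93 / 65.38 = 0.8861 mol
n(HCl) = 57.74 / 36.46 = 1.584 mol
n/ν for Zn = 0.8861/1 = 0.8861
n/ν for HCl = 1.584/2 = 0.7920
Smallest n/ν is HCl → limiting reagent.
n(H2) = (1/2) × 1.584 = 0.7920 mol
mass = 0.7920 × 2.02 = 1.600 g

1.60 g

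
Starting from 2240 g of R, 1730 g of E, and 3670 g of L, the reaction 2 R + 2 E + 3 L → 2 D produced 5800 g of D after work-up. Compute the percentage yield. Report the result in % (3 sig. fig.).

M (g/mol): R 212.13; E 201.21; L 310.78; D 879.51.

n(R) = 2240 / 212.13 = 10.56 mol
n(E) = 1730 / 201.21 = 8.598 mol
n(L) = 3670 / 310.78 = 11.81 mol
n/ν for R = 10.56/2 = 5.280
n/ν for E = 8.598/2 = 4.299
n/ν for L = 11.81/3 = 3.937
Smallest n/ν is L → limiting reagent.
theoretical n(D) = (2/3) × 11.81 = 7.873 mol → 6924 g
% yield = 5800 / 6924 × 100 = 83.77 %

83.8 %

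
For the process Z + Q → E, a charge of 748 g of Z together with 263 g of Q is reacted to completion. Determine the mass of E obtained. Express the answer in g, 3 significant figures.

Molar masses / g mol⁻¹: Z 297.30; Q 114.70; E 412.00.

n(Z) = 748.0 / 297.30 = 2.516 mol
n(Q) = 263.0 / 114.70 = 2.293 mol
n/ν → Z: 2.516, Q: 2.293; Q is limiting.
n(E) = (1/1) × 2.293 = 2.293 mol
mass = 2.293 × 412.00 = 944.7 g

945 g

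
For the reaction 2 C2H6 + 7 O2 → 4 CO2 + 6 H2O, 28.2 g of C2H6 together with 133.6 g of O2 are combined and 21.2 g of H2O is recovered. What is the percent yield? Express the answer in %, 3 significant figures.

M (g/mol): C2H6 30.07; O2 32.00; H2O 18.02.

41.8 %

n(C2H6) = 28.20 / 30.07 = 0.9378 mol
n(O2) = 133.6 / 32.00 = 4.175 mol
n/ν → C2H6: 0.4689, O2: 0.5964; C2H6 is limiting.
theoretical n(H2O) = (6/2) × 0.9378 = 2.813 mol → 50.69 g
% yield = 21.2 / 50.69 × 100 = 41.82 %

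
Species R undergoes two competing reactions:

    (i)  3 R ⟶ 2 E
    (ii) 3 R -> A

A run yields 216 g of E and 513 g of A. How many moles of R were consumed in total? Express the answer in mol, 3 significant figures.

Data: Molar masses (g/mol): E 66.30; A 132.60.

16.5 mol

n(E) = 216 / 66.30 = 3.258 mol
n(A) = 513 / 132.60 = 3.869 mol
n(R) via (i) = (3/2)×3.258 = 4.887 mol
n(R) via (ii) = (3/1)×3.869 = 11.61 mol
total n(R) = 4.887 + 11.61 = 16.50 mol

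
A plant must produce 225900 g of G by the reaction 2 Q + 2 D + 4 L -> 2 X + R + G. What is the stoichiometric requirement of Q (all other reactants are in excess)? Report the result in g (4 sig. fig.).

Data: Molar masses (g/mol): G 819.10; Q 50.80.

n(G) = 225900 / 819.10 = 275.8 mol
n(Q) = (2/1) × 275.8 = 551.6 mol
mass = 551.6 × 50.80 = 28020 g

28020 g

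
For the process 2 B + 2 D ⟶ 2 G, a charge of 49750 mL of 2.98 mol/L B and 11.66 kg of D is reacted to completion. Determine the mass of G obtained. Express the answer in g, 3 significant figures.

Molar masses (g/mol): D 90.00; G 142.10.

18400 g

n(B) = 2.98 × 49750/1000 = 148.3 mol
n(D) = 11.66×1000 / 90.00 = 129.6 mol
n/ν for B = 148.3/2 = 74.15
n/ν for D = 129.6/2 = 64.80
Smallest n/ν is D → limiting reagent.
n(G) = (2/2) × 129.6 = 129.6 mol
mass = 129.6 × 142.10 = 18420 g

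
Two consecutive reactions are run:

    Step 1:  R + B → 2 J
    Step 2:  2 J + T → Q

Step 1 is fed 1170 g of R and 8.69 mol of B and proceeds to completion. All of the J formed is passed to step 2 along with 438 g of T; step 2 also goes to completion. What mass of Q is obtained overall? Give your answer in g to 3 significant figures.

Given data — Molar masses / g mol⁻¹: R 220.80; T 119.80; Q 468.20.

1710 g

Step 1:
n(R) = 1170 / 220.80 = 5.299 mol
n(B) = 8.690 mol
n/ν for R = 5.299/1 = 5.299
n/ν for B = 8.690/1 = 8.690
Smallest n/ν is R → limiting reagent.
n(J) produced = (2/1) × 5.299 = 10.60 mol
Step 2:
n(J) available = 10.60 mol
n(T) = 438.0 / 119.80 = 3.656 mol
n/ν for J = 10.60/2 = 5.300
n/ν for T = 3.656/1 = 3.656
Smallest n/ν is T → limiting reagent.
n(Q) = (1/1) × 3.656 = 3.656 mol
mass = 3.656 × 468.20 = 1712 g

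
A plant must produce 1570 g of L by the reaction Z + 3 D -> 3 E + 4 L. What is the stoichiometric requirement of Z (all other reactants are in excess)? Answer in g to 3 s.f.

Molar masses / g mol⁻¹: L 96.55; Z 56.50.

n(L) = 1570 / 96.55 = 16.26 mol
n(Z) = (1/4) × 16.26 = 4.065 mol
mass = 4.065 × 56.50 = 229.7 g

230 g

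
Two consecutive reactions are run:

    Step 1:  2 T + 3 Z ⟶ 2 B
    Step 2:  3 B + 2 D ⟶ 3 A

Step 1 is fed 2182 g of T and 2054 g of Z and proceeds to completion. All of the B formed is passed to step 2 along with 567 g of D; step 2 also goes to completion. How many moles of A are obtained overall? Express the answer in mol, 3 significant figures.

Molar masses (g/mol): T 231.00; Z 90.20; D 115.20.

7.38 mol

Step 1:
n(T) = 2182 / 231.00 = 9.446 mol
n(Z) = 2054 / 90.20 = 22.77 mol
n/ν for T = 9.446/2 = 4.723
n/ν for Z = 22.77/3 = 7.590
Smallest n/ν is T → limiting reagent.
n(B) produced = (2/2) × 9.446 = 9.446 mol
Step 2:
n(B) available = 9.446 mol
n(D) = 567.0 / 115.20 = 4.922 mol
n/ν for B = 9.446/3 = 3.149
n/ν for D = 4.922/2 = 2.461
Smallest n/ν is D → limiting reagent.
n(A) = (3/2) × 4.922 = 7.383 mol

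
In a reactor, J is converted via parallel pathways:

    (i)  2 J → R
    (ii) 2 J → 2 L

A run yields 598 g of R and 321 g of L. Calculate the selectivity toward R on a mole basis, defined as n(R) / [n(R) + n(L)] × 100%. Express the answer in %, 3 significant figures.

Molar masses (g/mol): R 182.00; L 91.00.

n(R) = 598 / 182.00 = 3.286 mol
n(L) = 321 / 91.00 = 3.527 mol
selectivity = 3.286/(3.286+3.527) × 100 = 48.23 %

48.2 %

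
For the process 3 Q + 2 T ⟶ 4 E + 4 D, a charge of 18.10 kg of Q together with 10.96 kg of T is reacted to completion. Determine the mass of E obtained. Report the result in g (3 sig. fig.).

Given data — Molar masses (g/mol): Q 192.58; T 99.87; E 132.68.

16600 g

n(Q) = 18.10×1000 / 192.58 = 93.99 mol
n(T) = 10.96×1000 / 99.87 = 109.7 mol
n/ν for Q = 93.99/3 = 31.33
n/ν for T = 109.7/2 = 54.85
Smallest n/ν is Q → limiting reagent.
n(E) = (4/3) × 93.99 = 125.3 mol
mass = 125.3 × 132.68 = 16620 g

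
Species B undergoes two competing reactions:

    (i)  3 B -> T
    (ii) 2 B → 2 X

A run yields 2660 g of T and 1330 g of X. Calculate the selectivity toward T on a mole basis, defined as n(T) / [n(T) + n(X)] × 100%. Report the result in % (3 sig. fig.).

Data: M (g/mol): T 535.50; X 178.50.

n(T) = 2660 / 535.50 = 4.967 mol
n(X) = 1330 / 178.50 = 7.451 mol
selectivity = 4.967/(4.967+7.451) × 100 = 40.00 %

40.0 %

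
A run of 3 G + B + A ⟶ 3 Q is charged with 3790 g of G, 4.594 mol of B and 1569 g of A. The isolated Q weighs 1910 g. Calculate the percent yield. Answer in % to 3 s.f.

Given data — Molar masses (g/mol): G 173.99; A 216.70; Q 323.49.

n(G) = 3790 / 173.99 = 21.78 mol
n(B) = 4.594 mol
n(A) = 1569 / 216.70 = 7.240 mol
n/ν for G = 21.78/3 = 7.260
n/ν for B = 4.594/1 = 4.594
n/ν for A = 7.240/1 = 7.240
Smallest n/ν is B → limiting reagent.
theoretical n(Q) = (3/1) × 4.594 = 13.78 mol → 4458 g
% yield = 1910 / 4458 × 100 = 42.84 %

42.8 %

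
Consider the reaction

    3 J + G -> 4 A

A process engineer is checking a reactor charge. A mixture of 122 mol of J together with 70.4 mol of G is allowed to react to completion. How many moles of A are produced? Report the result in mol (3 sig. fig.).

163 mol

n(J) = 122.0 mol
n(G) = 70.40 mol
n/ν for J = 122.0/3 = 40.67
n/ν for G = 70.40/1 = 70.40
Smallest n/ν is J → limiting reagent.
n(A) = (4/3) × 122.0 = 162.7 mol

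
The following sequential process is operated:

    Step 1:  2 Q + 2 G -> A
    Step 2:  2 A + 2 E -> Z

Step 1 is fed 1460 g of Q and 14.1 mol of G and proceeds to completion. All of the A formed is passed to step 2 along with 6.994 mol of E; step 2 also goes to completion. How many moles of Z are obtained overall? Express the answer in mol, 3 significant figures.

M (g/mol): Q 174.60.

Step 1:
n(Q) = 1460 / 174.60 = 8.362 mol
n(G) = 14.10 mol
n/ν for Q = 8.362/2 = 4.181
n/ν for G = 14.10/2 = 7.050
Smallest n/ν is Q → limiting reagent.
n(A) produced = (1/2) × 8.362 = 4.181 mol
Step 2:
n(A) available = 4.181 mol
n(E) = 6.994 mol
n/ν for A = 4.181/2 = 2.091
n/ν for E = 6.994/2 = 3.497
Smallest n/ν is A → limiting reagent.
n(Z) = (1/2) × 4.181 = 2.091 mol

2.09 mol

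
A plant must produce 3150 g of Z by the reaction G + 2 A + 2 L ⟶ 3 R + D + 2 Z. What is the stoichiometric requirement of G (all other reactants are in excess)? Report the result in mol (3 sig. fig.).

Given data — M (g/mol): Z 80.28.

19.6 mol

n(Z) = 3150 / 80.28 = 39.24 mol
n(G) = (1/2) × 39.24 = 19.62 mol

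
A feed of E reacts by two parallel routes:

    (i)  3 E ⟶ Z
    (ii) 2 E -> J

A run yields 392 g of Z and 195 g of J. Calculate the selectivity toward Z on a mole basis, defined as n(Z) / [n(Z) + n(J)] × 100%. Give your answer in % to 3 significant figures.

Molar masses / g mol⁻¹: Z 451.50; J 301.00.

n(Z) = 392 / 451.50 = 0.8682 mol
n(J) = 195 / 301.00 = 0.6478 mol
selectivity = 0.8682/(0.8682+0.6478) × 100 = 57.27 %

57.3 %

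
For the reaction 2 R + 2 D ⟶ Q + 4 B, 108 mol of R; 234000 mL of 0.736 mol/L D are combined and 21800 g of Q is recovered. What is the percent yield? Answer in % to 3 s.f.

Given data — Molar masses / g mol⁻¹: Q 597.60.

67.6 %

n(R) = 108.0 mol
n(D) = 0.736 × 234000/1000 = 172.2 mol
n/ν for R = 108.0/2 = 54.00
n/ν for D = 172.2/2 = 86.10
Smallest n/ν is R → limiting reagent.
theoretical n(Q) = (1/2) × 108.0 = 54.00 mol → 32270 g
% yield = 21800 / 32270 × 100 = 67.56 %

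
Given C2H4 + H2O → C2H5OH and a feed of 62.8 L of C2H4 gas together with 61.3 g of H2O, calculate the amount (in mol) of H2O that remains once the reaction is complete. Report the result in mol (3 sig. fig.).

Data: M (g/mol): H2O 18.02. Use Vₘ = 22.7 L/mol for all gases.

n(C2H4) = 62.80 / 22.7 = 2.767 mol
n(H2O) = 61.30 / 18.02 = 3.402 mol
n/ν → C2H4: 2.767, H2O: 3.402; C2H4 is limiting.
H2O consumed = (1/1) × 2.767 = 2.767 mol
H2O remaining = 3.402 − 2.767 = 0.6350 mol

0.635 mol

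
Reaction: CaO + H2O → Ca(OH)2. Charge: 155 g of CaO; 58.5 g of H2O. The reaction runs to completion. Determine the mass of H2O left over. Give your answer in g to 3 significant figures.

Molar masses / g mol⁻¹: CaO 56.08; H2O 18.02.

8.69 g

n(CaO) = 155.0 / 56.08 = 2.764 mol
n(H2O) = 58.50 / 18.02 = 3.246 mol
n/ν for CaO = 2.764/1 = 2.764
n/ν for H2O = 3.246/1 = 3.246
Smallest n/ν is CaO → limiting reagent.
H2O consumed = (1/1) × 2.764 = 2.764 mol
H2O remaining = 3.246 − 2.764 = 0.4820 mol
mass = 0.4820 × 18.02 = 8.686 g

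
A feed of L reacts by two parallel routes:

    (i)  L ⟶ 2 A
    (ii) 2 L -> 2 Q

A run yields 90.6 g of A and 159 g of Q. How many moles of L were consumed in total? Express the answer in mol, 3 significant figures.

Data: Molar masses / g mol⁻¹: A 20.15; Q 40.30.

n(A) = 90.6 / 20.15 = 4.496 mol
n(Q) = 159 / 40.30 = 3.945 mol
n(L) via (i) = (1/2)×4.496 = 2.248 mol
n(L) via (ii) = (2/2)×3.945 = 3.945 mol
total n(L) = 2.248 + 3.945 = 6.193 mol

6.19 mol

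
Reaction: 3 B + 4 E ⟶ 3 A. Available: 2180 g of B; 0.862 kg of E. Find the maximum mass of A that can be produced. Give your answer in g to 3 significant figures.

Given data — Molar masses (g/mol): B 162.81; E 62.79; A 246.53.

n(B) = 2180 / 162.81 = 13.39 mol
n(E) = 0.8620×1000 / 62.79 = 13.73 mol
n/ν → B: 4.463, E: 3.433; E is limiting.
n(A) = (3/4) × 13.73 = 10.30 mol
mass = 10.30 × 246.53 = 2539 g

2540 g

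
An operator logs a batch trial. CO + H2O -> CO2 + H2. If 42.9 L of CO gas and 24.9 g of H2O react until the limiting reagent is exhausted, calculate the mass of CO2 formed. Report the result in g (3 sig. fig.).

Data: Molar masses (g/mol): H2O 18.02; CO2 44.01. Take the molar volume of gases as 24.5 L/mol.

n(CO) = 42.90 / 24.5 = 1.751 mol
n(H2O) = 24.90 / 18.02 = 1.382 mol
n/ν for CO = 1.751/1 = 1.751
n/ν for H2O = 1.382/1 = 1.382
Smallest n/ν is H2O → limiting reagent.
n(CO2) = (1/1) × 1.382 = 1.382 mol
mass = 1.382 × 44.01 = 60.82 g

60.8 g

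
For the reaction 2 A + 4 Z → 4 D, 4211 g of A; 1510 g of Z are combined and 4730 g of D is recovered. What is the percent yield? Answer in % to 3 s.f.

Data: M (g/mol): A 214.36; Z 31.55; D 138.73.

n(A) = 4211 / 214.36 = 19.64 mol
n(Z) = 1510 / 31.55 = 47.86 mol
n/ν → A: 9.820, Z: 11.97; A is limiting.
theoretical n(D) = (4/2) × 19.64 = 39.28 mol → 5449 g
% yield = 4730 / 5449 × 100 = 86.80 %

86.8 %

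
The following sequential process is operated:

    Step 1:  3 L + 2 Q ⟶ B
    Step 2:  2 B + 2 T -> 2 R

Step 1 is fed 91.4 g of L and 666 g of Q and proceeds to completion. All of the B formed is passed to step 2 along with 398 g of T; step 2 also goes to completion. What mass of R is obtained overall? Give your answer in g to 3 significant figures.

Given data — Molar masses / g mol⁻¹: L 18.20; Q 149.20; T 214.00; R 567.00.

949 g

Step 1:
n(L) = 91.40 / 18.20 = 5.022 mol
n(Q) = 666.0 / 149.20 = 4.464 mol
n/ν for L = 5.022/3 = 1.674
n/ν for Q = 4.464/2 = 2.232
Smallest n/ν is L → limiting reagent.
n(B) produced = (1/3) × 5.022 = 1.674 mol
Step 2:
n(B) available = 1.674 mol
n(T) = 398.0 / 214.00 = 1.860 mol
n/ν for B = 1.674/2 = 0.8370
n/ν for T = 1.860/2 = 0.9300
Smallest n/ν is B → limiting reagent.
n(R) = (2/2) × 1.674 = 1.674 mol
mass = 1.674 × 567.00 = 949.2 g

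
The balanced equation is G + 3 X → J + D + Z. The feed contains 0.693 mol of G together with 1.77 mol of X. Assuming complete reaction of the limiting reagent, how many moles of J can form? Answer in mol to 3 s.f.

0.590 mol

n(G) = 0.6930 mol
n(X) = 1.770 mol
n/ν for G = 0.6930/1 = 0.6930
n/ν for X = 1.770/3 = 0.5900
Smallest n/ν is X → limiting reagent.
n(J) = (1/3) × 1.770 = 0.5900 mol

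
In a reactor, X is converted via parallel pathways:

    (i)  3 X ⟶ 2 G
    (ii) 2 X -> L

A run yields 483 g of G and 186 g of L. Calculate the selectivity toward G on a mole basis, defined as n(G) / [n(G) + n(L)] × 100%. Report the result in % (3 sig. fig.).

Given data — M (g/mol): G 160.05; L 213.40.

77.6 %

n(G) = 483 / 160.05 = 3.018 mol
n(L) = 186 / 213.40 = 0.8716 mol
selectivity = 3.018/(3.018+0.8716) × 100 = 77.59 %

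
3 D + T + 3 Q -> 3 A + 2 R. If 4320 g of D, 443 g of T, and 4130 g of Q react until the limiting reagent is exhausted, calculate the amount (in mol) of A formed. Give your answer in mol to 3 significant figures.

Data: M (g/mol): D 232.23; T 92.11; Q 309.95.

13.3 mol

n(D) = 4320 / 232.23 = 18.60 mol
n(T) = 443.0 / 92.11 = 4.809 mol
n(Q) = 4130 / 309.95 = 13.32 mol
n/ν for D = 18.60/3 = 6.200
n/ν for T = 4.809/1 = 4.809
n/ν for Q = 13.32/3 = 4.440
Smallest n/ν is Q → limiting reagent.
n(A) = (3/3) × 13.32 = 13.32 mol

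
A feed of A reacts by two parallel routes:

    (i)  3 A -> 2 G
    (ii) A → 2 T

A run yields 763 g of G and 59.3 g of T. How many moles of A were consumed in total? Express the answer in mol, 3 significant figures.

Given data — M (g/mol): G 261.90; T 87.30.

4.71 mol

n(G) = 763 / 261.90 = 2.913 mol
n(T) = 59.3 / 87.30 = 0.6793 mol
n(A) via (i) = (3/2)×2.913 = 4.370 mol
n(A) via (ii) = (1/2)×0.6793 = 0.3397 mol
total n(A) = 4.370 + 0.3397 = 4.710 mol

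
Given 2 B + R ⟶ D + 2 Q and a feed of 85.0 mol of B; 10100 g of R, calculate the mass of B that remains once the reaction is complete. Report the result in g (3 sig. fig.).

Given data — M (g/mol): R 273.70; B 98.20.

n(B) = 85.00 mol
n(R) = 10100 / 273.70 = 36.90 mol
n/ν for B = 85.00/2 = 42.50
n/ν for R = 36.90/1 = 36.90
Smallest n/ν is R → limiting reagent.
B consumed = (2/1) × 36.90 = 73.80 mol
B remaining = 85.00 − 73.80 = 11.20 mol
mass = 11.20 × 98.20 = 1100 g

1100 g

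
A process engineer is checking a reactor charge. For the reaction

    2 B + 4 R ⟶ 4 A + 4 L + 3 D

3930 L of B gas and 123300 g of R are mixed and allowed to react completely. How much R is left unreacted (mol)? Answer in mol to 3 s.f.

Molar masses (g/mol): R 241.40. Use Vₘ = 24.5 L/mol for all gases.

n(B) = 3930 / 24.5 = 160.4 mol
n(R) = 123300 / 241.40 = 510.8 mol
n/ν for B = 160.4/2 = 80.20
n/ν for R = 510.8/4 = 127.7
Smallest n/ν is B → limiting reagent.
R consumed = (4/2) × 160.4 = 320.8 mol
R remaining = 510.8 − 320.8 = 190.0 mol

190 mol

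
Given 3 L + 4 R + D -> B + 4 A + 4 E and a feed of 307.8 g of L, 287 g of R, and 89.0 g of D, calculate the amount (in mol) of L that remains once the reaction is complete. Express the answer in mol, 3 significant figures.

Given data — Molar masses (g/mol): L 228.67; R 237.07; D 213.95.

0.438 mol

n(L) = 307.8 / 228.67 = 1.346 mol
n(R) = 287.0 / 237.07 = 1.211 mol
n(D) = 89.00 / 213.95 = 0.4160 mol
n/ν for L = 1.346/3 = 0.4487
n/ν for R = 1.211/4 = 0.3028
n/ν for D = 0.4160/1 = 0.4160
Smallest n/ν is R → limiting reagent.
L consumed = (3/4) × 1.211 = 0.9083 mol
L remaining = 1.346 − 0.9083 = 0.4377 mol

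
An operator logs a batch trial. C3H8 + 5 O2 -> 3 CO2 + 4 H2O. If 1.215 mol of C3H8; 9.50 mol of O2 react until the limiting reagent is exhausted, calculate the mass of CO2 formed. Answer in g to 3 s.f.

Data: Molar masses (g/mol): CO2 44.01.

160 g

n(C3H8) = 1.215 mol
n(O2) = 9.500 mol
n/ν for C3H8 = 1.215/1 = 1.215
n/ν for O2 = 9.500/5 = 1.900
Smallest n/ν is C3H8 → limiting reagent.
n(CO2) = (3/1) × 1.215 = 3.645 mol
mass = 3.645 × 44.01 = 160.4 g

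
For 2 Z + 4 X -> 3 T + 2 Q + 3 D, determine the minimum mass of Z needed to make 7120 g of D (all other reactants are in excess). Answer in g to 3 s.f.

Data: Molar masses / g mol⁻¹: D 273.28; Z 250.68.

4350 g

n(D) = 7120 / 273.28 = 26.05 mol
n(Z) = (2/3) × 26.05 = 17.37 mol
mass = 17.37 × 250.68 = 4354 g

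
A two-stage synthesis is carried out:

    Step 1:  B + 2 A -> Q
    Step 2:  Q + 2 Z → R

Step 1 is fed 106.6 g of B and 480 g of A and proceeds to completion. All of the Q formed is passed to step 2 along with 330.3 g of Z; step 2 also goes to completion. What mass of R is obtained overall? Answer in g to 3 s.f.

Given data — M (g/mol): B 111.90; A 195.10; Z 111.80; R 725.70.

691 g

Step 1:
n(B) = 106.6 / 111.90 = 0.9526 mol
n(A) = 480.0 / 195.10 = 2.460 mol
n/ν → B: 0.9526, A: 1.230; B is limiting.
n(Q) produced = (1/1) × 0.9526 = 0.9526 mol
Step 2:
n(Q) available = 0.9526 mol
n(Z) = 330.3 / 111.80 = 2.954 mol
n/ν → Q: 0.9526, Z: 1.477; Q is limiting.
n(R) = (1/1) × 0.9526 = 0.9526 mol
mass = 0.9526 × 725.70 = 691.3 g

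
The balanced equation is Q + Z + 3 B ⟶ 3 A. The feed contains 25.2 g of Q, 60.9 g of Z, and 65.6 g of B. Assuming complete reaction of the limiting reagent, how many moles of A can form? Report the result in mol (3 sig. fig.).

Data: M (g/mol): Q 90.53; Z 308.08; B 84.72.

n(Q) = 25.20 / 90.53 = 0.2784 mol
n(Z) = 60.90 / 308.08 = 0.1977 mol
n(B) = 65.60 / 84.72 = 0.7743 mol
n/ν → Q: 0.2784, Z: 0.1977, B: 0.2581; Z is limiting.
n(A) = (3/1) × 0.1977 = 0.5931 mol

0.593 mol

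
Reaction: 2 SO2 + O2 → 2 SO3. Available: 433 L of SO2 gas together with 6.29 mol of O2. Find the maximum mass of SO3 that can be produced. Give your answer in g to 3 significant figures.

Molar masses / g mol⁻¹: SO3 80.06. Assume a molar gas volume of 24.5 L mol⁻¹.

n(SO2) = 433.0 / 24.5 = 17.67 mol
n(O2) = 6.290 mol
n/ν → SO2: 8.835, O2: 6.290; O2 is limiting.
n(SO3) = (2/1) × 6.290 = 12.58 mol
mass = 12.58 × 80.06 = 1007 g

1010 g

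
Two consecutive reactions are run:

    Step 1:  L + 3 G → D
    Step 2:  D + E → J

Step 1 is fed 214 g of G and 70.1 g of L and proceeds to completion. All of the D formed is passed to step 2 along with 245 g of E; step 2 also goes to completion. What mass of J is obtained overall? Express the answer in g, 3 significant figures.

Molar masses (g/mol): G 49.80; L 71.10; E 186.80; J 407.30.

402 g

Step 1:
n(G) = 214.0 / 49.80 = 4.297 mol
n(L) = 70.10 / 71.10 = 0.9859 mol
n/ν for G = 4.297/3 = 1.432
n/ν for L = 0.9859/1 = 0.9859
Smallest n/ν is L → limiting reagent.
n(D) produced = (1/1) × 0.9859 = 0.9859 mol
Step 2:
n(D) available = 0.9859 mol
n(E) = 245.0 / 186.80 = 1.312 mol
n/ν for D = 0.9859/1 = 0.9859
n/ν for E = 1.312/1 = 1.312
Smallest n/ν is D → limiting reagent.
n(J) = (1/1) × 0.9859 = 0.9859 mol
mass = 0.9859 × 407.30 = 401.6 g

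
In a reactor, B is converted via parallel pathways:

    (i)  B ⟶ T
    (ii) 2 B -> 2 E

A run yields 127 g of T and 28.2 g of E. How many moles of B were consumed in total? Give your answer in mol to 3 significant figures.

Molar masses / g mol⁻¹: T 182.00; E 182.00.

n(T) = 127 / 182.00 = 0.6978 mol
n(E) = 28.2 / 182.00 = 0.1549 mol
n(B) via (i) = (1/1)×0.6978 = 0.6978 mol
n(B) via (ii) = (2/2)×0.1549 = 0.1549 mol
total n(B) = 0.6978 + 0.1549 = 0.8527 mol

0.853 mol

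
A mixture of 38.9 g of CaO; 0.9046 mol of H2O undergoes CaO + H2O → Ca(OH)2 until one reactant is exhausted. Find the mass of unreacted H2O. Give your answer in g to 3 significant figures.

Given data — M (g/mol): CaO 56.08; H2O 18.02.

n(CaO) = 38.90 / 56.08 = 0.6937 mol
n(H2O) = 0.9046 mol
n/ν for CaO = 0.6937/1 = 0.6937
n/ν for H2O = 0.9046/1 = 0.9046
Smallest n/ν is CaO → limiting reagent.
H2O consumed = (1/1) × 0.6937 = 0.6937 mol
H2O remaining = 0.9046 − 0.6937 = 0.2109 mol
mass = 0.2109 × 18.02 = 3.800 g

3.80 g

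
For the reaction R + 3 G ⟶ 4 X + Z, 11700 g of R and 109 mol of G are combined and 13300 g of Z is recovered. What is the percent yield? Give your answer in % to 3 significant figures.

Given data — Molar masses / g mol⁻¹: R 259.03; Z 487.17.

n(R) = 11700 / 259.03 = 45.17 mol
n(G) = 109.0 mol
n/ν for R = 45.17/1 = 45.17
n/ν for G = 109.0/3 = 36.33
Smallest n/ν is G → limiting reagent.
theoretical n(Z) = (1/3) × 109.0 = 36.33 mol → 17700 g
% yield = 13300 / 17700 × 100 = 75.14 %

75.1 %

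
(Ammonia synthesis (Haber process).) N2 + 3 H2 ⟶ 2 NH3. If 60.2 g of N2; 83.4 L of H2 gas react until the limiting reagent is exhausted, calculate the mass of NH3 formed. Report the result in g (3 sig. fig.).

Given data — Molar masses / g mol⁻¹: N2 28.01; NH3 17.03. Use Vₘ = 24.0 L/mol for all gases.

39.5 g

n(N2) = 60.20 / 28.01 = 2.149 mol
n(H2) = 83.40 / 24.0 = 3.475 mol
n/ν for N2 = 2.149/1 = 2.149
n/ν for H2 = 3.475/3 = 1.158
Smallest n/ν is H2 → limiting reagent.
n(NH3) = (2/3) × 3.475 = 2.317 mol
mass = 2.317 × 17.03 = 39.46 g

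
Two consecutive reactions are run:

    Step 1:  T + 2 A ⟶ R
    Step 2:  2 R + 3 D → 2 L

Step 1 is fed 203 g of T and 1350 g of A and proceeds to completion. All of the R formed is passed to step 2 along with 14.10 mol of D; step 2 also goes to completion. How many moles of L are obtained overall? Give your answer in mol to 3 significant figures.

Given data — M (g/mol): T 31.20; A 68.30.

Step 1:
n(T) = 203.0 / 31.20 = 6.506 mol
n(A) = 1350 / 68.30 = 19.77 mol
n/ν for T = 6.506/1 = 6.506
n/ν for A = 19.77/2 = 9.885
Smallest n/ν is T → limiting reagent.
n(R) produced = (1/1) × 6.506 = 6.506 mol
Step 2:
n(R) available = 6.506 mol
n(D) = 14.10 mol
n/ν for R = 6.506/2 = 3.253
n/ν for D = 14.10/3 = 4.700
Smallest n/ν is R → limiting reagent.
n(L) = (2/2) × 6.506 = 6.506 mol

6.51 mol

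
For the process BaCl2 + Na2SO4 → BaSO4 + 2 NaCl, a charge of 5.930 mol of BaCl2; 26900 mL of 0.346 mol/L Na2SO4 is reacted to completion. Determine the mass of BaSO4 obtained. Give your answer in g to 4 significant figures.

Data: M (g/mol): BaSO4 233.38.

1384 g

n(BaCl2) = 5.930 mol
n(Na2SO4) = 0.346 × 26900/1000 = 9.307 mol
n/ν for BaCl2 = 5.930/1 = 5.930
n/ν for Na2SO4 = 9.307/1 = 9.307
Smallest n/ν is BaCl2 → limiting reagent.
n(BaSO4) = (1/1) × 5.930 = 5.930 mol
mass = 5.930 × 233.38 = 1384 g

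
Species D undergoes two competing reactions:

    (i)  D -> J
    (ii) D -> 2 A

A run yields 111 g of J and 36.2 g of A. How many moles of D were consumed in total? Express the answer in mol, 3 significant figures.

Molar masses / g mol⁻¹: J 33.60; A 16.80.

n(J) = 111 / 33.60 = 3.304 mol
n(A) = 36.2 / 16.80 = 2.155 mol
n(D) via (i) = (1/1)×3.304 = 3.304 mol
n(D) via (ii) = (1/2)×2.155 = 1.078 mol
total n(D) = 3.304 + 1.078 = 4.382 mol

4.38 mol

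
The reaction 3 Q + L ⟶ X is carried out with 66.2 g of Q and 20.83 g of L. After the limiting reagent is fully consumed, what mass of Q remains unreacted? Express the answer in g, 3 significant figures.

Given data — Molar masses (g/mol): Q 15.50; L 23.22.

24.5 g

n(Q) = 66.20 / 15.50 = 4.271 mol
n(L) = 20.83 / 23.22 = 0.8971 mol
n/ν → Q: 1.424, L: 0.8971; L is limiting.
Q consumed = (3/1) × 0.8971 = 2.691 mol
Q remaining = 4.271 − 2.691 = 1.580 mol
mass = 1.580 × 15.50 = 24.49 g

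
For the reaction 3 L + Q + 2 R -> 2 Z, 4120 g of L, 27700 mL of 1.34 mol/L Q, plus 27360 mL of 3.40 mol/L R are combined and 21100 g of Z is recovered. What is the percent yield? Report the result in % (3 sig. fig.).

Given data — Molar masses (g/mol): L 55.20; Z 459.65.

92.3 %

n(L) = 4120 / 55.20 = 74.64 mol
n(Q) = 1.34 × 27700/1000 = 37.12 mol
n(R) = 3.40 × 27360/1000 = 93.02 mol
n/ν → L: 24.88, Q: 37.12, R: 46.51; L is limiting.
theoretical n(Z) = (2/3) × 74.64 = 49.76 mol → 22870 g
% yield = 21100 / 22870 × 100 = 92.26 %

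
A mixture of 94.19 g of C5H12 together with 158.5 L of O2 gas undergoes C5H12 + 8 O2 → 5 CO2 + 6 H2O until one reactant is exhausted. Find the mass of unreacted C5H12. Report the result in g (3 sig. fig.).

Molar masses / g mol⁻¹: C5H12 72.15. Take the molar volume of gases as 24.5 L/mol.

35.8 g

n(C5H12) = 94.19 / 72.15 = 1.305 mol
n(O2) = 158.5 / 24.5 = 6.469 mol
n/ν for C5H12 = 1.305/1 = 1.305
n/ν for O2 = 6.469/8 = 0.8086
Smallest n/ν is O2 → limiting reagent.
C5H12 consumed = (1/8) × 6.469 = 0.8086 mol
C5H12 remaining = 1.305 − 0.8086 = 0.4964 mol
mass = 0.4964 × 72.15 = 35.82 g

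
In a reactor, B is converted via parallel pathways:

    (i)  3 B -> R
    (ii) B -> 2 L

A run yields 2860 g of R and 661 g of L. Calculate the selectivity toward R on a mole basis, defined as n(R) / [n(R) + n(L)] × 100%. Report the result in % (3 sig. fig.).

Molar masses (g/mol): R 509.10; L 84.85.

41.9 %

n(R) = 2860 / 509.10 = 5.618 mol
n(L) = 661 / 84.85 = 7.790 mol
selectivity = 5.618/(5.618+7.790) × 100 = 41.90 %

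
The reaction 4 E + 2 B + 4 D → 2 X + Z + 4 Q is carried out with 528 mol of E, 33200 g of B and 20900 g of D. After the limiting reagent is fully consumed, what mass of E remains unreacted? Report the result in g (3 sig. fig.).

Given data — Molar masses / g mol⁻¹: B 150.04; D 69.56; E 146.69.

n(E) = 528.0 mol
n(B) = 33200 / 150.04 = 221.3 mol
n(D) = 20900 / 69.56 = 300.5 mol
n/ν for E = 528.0/4 = 132.0
n/ν for B = 221.3/2 = 110.7
n/ν for D = 300.5/4 = 75.13
Smallest n/ν is D → limiting reagent.
E consumed = (4/4) × 300.5 = 300.5 mol
E remaining = 528.0 − 300.5 = 227.5 mol
mass = 227.5 × 146.69 = 33370 g

33400 g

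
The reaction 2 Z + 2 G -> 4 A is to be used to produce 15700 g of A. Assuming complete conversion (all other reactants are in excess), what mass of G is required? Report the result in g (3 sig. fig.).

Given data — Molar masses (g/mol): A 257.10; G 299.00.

9130 g

n(A) = 15700 / 257.10 = 61.07 mol
n(G) = (2/4) × 61.07 = 30.54 mol
mass = 30.54 × 299.00 = 9131 g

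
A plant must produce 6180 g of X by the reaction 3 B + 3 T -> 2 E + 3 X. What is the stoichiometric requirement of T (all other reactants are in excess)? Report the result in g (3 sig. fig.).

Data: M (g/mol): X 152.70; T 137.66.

5570 g

n(X) = 6180 / 152.70 = 40.47 mol
n(T) = (3/3) × 40.47 = 40.47 mol
mass = 40.47 × 137.66 = 5571 g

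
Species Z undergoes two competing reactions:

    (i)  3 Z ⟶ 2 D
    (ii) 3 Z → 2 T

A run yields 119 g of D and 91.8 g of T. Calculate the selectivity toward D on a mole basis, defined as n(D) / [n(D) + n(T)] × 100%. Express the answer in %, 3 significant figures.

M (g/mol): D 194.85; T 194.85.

56.5 %

n(D) = 119 / 194.85 = 0.6107 mol
n(T) = 91.8 / 194.85 = 0.4711 mol
selectivity = 0.6107/(0.6107+0.4711) × 100 = 56.45 %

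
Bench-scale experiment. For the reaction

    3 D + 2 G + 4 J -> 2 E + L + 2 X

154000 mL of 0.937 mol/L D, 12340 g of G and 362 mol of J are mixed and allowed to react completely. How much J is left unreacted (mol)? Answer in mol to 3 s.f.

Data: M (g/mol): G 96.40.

170 mol

n(D) = 0.937 × 154000/1000 = 144.3 mol
n(G) = 12340 / 96.40 = 128.0 mol
n(J) = 362.0 mol
n/ν → D: 48.10, G: 64.00, J: 90.50; D is limiting.
J consumed = (4/3) × 144.3 = 192.4 mol
J remaining = 362.0 − 192.4 = 169.6 mol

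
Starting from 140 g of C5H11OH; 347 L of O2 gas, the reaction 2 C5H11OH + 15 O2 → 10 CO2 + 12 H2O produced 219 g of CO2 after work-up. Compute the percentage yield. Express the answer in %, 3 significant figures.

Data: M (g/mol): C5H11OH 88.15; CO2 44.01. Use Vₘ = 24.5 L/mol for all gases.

n(C5H11OH) = 140.0 / 88.15 = 1.588 mol
n(O2) = 347.0 / 24.5 = 14.16 mol
n/ν → C5H11OH: 0.7940, O2: 0.9440; C5H11OH is limiting.
theoretical n(CO2) = (10/2) × 1.588 = 7.940 mol → 349.4 g
% yield = 219 / 349.4 × 100 = 62.68 %

62.7 %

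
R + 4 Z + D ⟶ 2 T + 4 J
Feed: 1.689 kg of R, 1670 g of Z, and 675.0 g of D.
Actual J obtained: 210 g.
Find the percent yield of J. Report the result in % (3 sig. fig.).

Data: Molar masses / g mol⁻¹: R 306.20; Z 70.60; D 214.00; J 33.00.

50.4 %

n(R) = 1.689×1000 / 306.20 = 5.516 mol
n(Z) = 1670 / 70.60 = 23.65 mol
n(D) = 675.0 / 214.00 = 3.154 mol
n/ν → R: 5.516, Z: 5.913, D: 3.154; D is limiting.
theoretical n(J) = (4/1) × 3.154 = 12.62 mol → 416.5 g
% yield = 210 / 416.5 × 100 = 50.42 %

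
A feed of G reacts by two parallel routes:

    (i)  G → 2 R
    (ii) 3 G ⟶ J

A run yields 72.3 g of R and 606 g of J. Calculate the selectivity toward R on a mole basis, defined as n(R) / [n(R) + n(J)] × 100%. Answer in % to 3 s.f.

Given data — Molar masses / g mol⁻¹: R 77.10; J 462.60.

41.7 %

n(R) = 72.3 / 77.10 = 0.9377 mol
n(J) = 606 / 462.60 = 1.310 mol
selectivity = 0.9377/(0.9377+1.310) × 100 = 41.72 %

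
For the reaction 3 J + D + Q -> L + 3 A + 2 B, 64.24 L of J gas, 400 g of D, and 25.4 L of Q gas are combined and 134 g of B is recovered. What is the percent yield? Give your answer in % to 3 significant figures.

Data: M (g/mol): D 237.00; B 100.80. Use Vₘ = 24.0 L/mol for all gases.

n(J) = 64.24 / 24.0 = 2.677 mol
n(D) = 400.0 / 237.00 = 1.688 mol
n(Q) = 25.40 / 24.0 = 1.058 mol
n/ν for J = 2.677/3 = 0.8923
n/ν for D = 1.688/1 = 1.688
n/ν for Q = 1.058/1 = 1.058
Smallest n/ν is J → limiting reagent.
theoretical n(B) = (2/3) × 2.677 = 1.785 mol → 179.9 g
% yield = 134 / 179.9 × 100 = 74.49 %

74.5 %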